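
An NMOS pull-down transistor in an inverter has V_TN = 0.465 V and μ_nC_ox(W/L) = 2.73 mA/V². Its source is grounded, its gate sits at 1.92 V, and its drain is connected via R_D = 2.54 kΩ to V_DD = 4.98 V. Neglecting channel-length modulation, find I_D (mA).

V_GS = V_G = 1.92 V, so V_ov = 1.92 − 0.465 = 1.45 V.
Assume saturation: I_D = ½ k_n V_ov² = 0.5 × 2.73 × 1.45² = 2.89 mA, giving V_DS = V_DD − I_D R_D = 4.98 − 2.89 × 2.54 = -2.36 V.
But -2.36 V < V_ov = 1.45 V, so the device is actually in triode.
In triode I_D = k_n[V_ov V_DS − ½ V_DS²] and I_D = (V_DD − V_DS)/R_D. Equating: 3.47 V_DS² − 11.09 V_DS + 4.98 = 0, giving V_DS = 0.54 V (the root below V_ov).
I_D = (4.98 − 0.54) / 2.54 = 1.75 mA.

I_D = 1.75 mA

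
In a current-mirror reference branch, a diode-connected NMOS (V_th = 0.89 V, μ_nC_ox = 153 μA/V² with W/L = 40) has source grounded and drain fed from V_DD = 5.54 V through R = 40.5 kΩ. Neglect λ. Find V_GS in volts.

With gate tied to drain, V_GS = V_DS ≥ V_GS − V_th, so the device is in saturation.
k_n = μ_nC_ox · (W/L) = 6.12 mA/V².
KCL at the drain: ½ k_n (V_GS − V_th)² = (V_DD − V_GS)/R.
Let x = V_GS − 0.89. Then 124 x² + x − 4.65 = 0, giving x = 0.19 V (positive root), so V_GS = 1.08 V.
I_D = (V_DD − V_GS)/R = (5.54 − 1.08) / 40.5 = 0.11 mA.

V_GS = 1.08 V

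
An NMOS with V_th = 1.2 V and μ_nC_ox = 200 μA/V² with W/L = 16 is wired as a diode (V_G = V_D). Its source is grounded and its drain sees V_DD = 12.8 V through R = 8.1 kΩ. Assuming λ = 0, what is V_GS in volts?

With gate tied to drain, V_GS = V_DS ≥ V_GS − V_th, so the device is in saturation.
k_n = μ_nC_ox · (W/L) = 3.2 mA/V².
KCL at the drain: ½ k_n (V_GS − V_th)² = (V_DD − V_GS)/R.
Let x = V_GS − 1.2. Then 13 x² + x − 11.6 = 0, giving x = 0.908 V (positive root), so V_GS = 2.11 V.
I_D = (V_DD − V_GS)/R = (12.8 − 2.11) / 8.1 = 1.32 mA.

V_GS = 2.11 V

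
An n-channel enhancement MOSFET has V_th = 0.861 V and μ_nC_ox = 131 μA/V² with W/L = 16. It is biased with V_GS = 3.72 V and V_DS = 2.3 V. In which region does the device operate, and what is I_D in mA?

k_n = μ_nC_ox · (W/L) = 2.096 mA/V².
V_ov = V_GS − V_th = 3.72 − 0.861 = 2.86 V.
Since V_DS = 2.3 V < V_ov = 2.86 V, the device is in the triode region.
I_D = k_n [V_ov · V_DS − ½ V_DS²] = 2.096 × [2.86 × 2.3 − 0.5 × 2.3²] = 8.24 mA.

Triode; I_D = 8.24 mA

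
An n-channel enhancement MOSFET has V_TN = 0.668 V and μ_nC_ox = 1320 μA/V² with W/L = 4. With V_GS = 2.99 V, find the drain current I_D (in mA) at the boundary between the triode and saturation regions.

I_D = 14.2 mA

At the boundary V_DS = V_ov = V_GS − V_TN = 2.99 − 0.668 = 2.32 V.
k_n = μ_nC_ox · (W/L) = 5.28 mA/V².
I_D = ½ k_n V_ov² = 0.5 × 5.28 × 2.32² = 14.2 mA.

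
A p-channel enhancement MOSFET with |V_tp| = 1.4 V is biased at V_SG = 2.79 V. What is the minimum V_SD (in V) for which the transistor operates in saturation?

The boundary between triode and saturation is V_SD = V_SG − |V_tp| = V_ov.
V_ov = 2.79 − 1.4 = 1.39 V.

V_SD,sat = 1.39 V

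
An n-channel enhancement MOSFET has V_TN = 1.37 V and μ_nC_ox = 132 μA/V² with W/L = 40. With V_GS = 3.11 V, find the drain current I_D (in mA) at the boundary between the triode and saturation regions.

I_D = 7.99 mA

At the boundary V_DS = V_ov = V_GS − V_TN = 3.11 − 1.37 = 1.74 V.
k_n = μ_nC_ox · (W/L) = 5.28 mA/V².
I_D = ½ k_n V_ov² = 0.5 × 5.28 × 1.74² = 7.99 mA.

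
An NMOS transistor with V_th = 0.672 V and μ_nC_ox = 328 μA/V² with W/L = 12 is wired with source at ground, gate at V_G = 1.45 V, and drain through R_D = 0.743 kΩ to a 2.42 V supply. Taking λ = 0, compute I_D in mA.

V_GS = V_G = 1.45 V, so V_ov = 1.45 − 0.672 = 0.778 V.
k_n = μ_nC_ox · (W/L) = 3.936 mA/V².
Assume saturation: I_D = ½ k_n V_ov² = 0.5 × 3.936 × 0.778² = 1.19 mA, giving V_DS = V_DD − I_D R_D = 2.42 − 1.19 × 0.743 = 1.53 V.
V_DS = 1.53 V ≥ V_ov = 0.778 V, confirming saturation.

I_D = 1.19 mA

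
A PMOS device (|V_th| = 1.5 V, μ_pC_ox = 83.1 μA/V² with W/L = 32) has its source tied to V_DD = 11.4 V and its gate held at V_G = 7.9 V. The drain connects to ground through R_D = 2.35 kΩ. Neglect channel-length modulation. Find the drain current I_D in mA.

V_SG = V_DD − V_G = 11.4 − 7.9 = 3.5 V, so V_ov = 3.5 − 1.5 = 2 V.
k_p = μ_pC_ox · (W/L) = 2.659 mA/V².
Assume saturation: I_D = ½ k_p V_ov² = 0.5 × 2.659 × 2² = 5.32 mA, giving V_SD = V_DD − I_D R_D = 11.4 − 5.32 × 2.35 = -1.1 V.
But -1.1 V < V_ov = 2 V, so the device is actually in triode.
In triode I_D = k_p[V_ov V_SD − ½ V_SD²] and I_D = (V_DD − V_SD)/R_D. Equating: 3.12 V_SD² − 13.5 V_SD + 11.4 = 0, giving V_SD = 1.15 V (the root below V_ov).
I_D = (11.4 − 1.15) / 2.35 = 4.36 mA.

I_D = 4.36 mA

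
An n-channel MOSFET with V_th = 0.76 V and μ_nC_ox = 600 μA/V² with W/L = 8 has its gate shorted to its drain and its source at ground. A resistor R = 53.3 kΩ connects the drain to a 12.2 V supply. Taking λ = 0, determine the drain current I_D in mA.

With gate tied to drain, V_GS = V_DS ≥ V_GS − V_th, so the device is in saturation.
k_n = μ_nC_ox · (W/L) = 4.8 mA/V².
KCL at the drain: ½ k_n (V_GS − V_th)² = (V_DD − V_GS)/R.
Let x = V_GS − 0.76. Then 128 x² + x − 11.44 = 0, giving x = 0.295 V (positive root), so V_GS = 1.06 V.
I_D = (V_DD − V_GS)/R = (12.2 − 1.06) / 53.3 = 0.209 mA.

I_D = 0.209 mA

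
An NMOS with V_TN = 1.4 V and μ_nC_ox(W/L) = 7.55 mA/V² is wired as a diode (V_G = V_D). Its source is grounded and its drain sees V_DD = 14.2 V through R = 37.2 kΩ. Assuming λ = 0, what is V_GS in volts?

With gate tied to drain, V_GS = V_DS ≥ V_GS − V_TN, so the device is in saturation.
KCL at the drain: ½ k_n (V_GS − V_TN)² = (V_DD − V_GS)/R.
Let x = V_GS − 1.4. Then 140 x² + x − 12.8 = 0, giving x = 0.298 V (positive root), so V_GS = 1.7 V.
I_D = (V_DD − V_GS)/R = (14.2 − 1.7) / 37.2 = 0.336 mA.

V_GS = 1.70 V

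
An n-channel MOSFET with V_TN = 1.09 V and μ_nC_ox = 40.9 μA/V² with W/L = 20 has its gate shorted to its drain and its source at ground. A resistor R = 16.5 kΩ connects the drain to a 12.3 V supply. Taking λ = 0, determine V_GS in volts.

V_GS = 2.31 V

With gate tied to drain, V_GS = V_DS ≥ V_GS − V_TN, so the device is in saturation.
k_n = μ_nC_ox · (W/L) = 0.818 mA/V².
KCL at the drain: ½ k_n (V_GS − V_TN)² = (V_DD − V_GS)/R.
Let x = V_GS − 1.09. Then 6.75 x² + x − 11.21 = 0, giving x = 1.22 V (positive root), so V_GS = 2.31 V.
I_D = (V_DD − V_GS)/R = (12.3 − 2.31) / 16.5 = 0.606 mA.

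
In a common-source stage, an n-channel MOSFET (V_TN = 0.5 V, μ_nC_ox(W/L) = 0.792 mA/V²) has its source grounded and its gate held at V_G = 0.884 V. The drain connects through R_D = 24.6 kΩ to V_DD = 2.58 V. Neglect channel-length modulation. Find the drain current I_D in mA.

I_D = 0.0584 mA

V_GS = V_G = 0.884 V, so V_ov = 0.884 − 0.5 = 0.384 V.
Assume saturation: I_D = ½ k_n V_ov² = 0.5 × 0.792 × 0.384² = 0.0584 mA, giving V_DS = V_DD − I_D R_D = 2.58 − 0.0584 × 24.6 = 1.14 V.
V_DS = 1.14 V ≥ V_ov = 0.384 V, confirming saturation.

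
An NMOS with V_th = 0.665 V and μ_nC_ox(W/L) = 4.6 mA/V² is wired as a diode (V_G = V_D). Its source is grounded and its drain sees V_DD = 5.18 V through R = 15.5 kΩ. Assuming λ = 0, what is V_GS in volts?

V_GS = 1.01 V

With gate tied to drain, V_GS = V_DS ≥ V_GS − V_th, so the device is in saturation.
KCL at the drain: ½ k_n (V_GS − V_th)² = (V_DD − V_GS)/R.
Let x = V_GS − 0.665. Then 35.6 x² + x − 4.515 = 0, giving x = 0.342 V (positive root), so V_GS = 1.01 V.
I_D = (V_DD − V_GS)/R = (5.18 − 1.01) / 15.5 = 0.269 mA.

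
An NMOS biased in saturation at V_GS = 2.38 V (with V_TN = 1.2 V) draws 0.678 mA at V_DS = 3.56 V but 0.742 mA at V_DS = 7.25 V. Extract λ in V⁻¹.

λ = 0.0281 V⁻¹

With V_GS fixed, I_D ∝ (1 + λ V_DS) in saturation, so I_D2/I_D1 = (1 + λ V_DS2)/(1 + λ V_DS1).
0.742/0.678 = 1.094 = (1 + 7.25 λ)/(1 + 3.56 λ).
Solving: λ (I_D1 V_DS2 − I_D2 V_DS1) = I_D2 − I_D1, so λ = (0.742 − 0.678) / (0.678 × 7.25 − 0.742 × 3.56) = 0.064 / 2.27 = 0.0281 V⁻¹.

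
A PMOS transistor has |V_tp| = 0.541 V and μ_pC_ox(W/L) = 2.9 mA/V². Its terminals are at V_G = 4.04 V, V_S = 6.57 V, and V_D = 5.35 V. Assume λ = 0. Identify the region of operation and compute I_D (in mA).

Triode; I_D = 4.88 mA

V_SG = V_S − V_G = 6.57 − 4.04 = 2.53 V; V_SD = V_S − V_D = 6.57 − 5.35 = 1.22 V.
V_ov = V_SG − |V_tp| = 2.53 − 0.541 = 1.99 V.
Since V_SD = 1.22 V < V_ov = 1.99 V, the device is in the triode region.
I_D = k_p [V_ov · V_SD − ½ V_SD²] = 2.9 × [1.99 × 1.22 − 0.5 × 1.22²] = 4.88 mA.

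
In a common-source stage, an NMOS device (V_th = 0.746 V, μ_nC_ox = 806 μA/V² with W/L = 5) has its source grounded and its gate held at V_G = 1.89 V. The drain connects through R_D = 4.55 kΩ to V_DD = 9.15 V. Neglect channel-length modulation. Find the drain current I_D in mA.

V_GS = V_G = 1.89 V, so V_ov = 1.89 − 0.746 = 1.14 V.
k_n = μ_nC_ox · (W/L) = 4.03 mA/V².
Assume saturation: I_D = ½ k_n V_ov² = 0.5 × 4.03 × 1.14² = 2.64 mA, giving V_DS = V_DD − I_D R_D = 9.15 − 2.64 × 4.55 = -2.85 V.
But -2.85 V < V_ov = 1.14 V, so the device is actually in triode.
In triode I_D = k_n[V_ov V_DS − ½ V_DS²] and I_D = (V_DD − V_DS)/R_D. Equating: 9.17 V_DS² − 21.98 V_DS + 9.15 = 0, giving V_DS = 0.536 V (the root below V_ov).
I_D = (9.15 − 0.536) / 4.55 = 1.89 mA.

I_D = 1.89 mA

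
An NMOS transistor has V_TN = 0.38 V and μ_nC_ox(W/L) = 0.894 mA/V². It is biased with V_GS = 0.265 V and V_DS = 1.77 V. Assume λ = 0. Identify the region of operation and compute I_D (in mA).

Cutoff; I_D = 0 mA

V_GS = 0.265 V < V_TN = 0.38 V, so the transistor is in cutoff.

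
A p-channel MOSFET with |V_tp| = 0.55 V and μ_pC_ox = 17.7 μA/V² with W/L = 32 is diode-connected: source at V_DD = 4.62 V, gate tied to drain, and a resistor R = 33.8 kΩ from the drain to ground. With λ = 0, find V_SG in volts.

With gate tied to drain, V_SG = V_SD ≥ V_SG − |V_tp|, so the device is in saturation.
k_p = μ_pC_ox · (W/L) = 0.5664 mA/V².
KCL at the drain: ½ k_p (V_SG − |V_tp|)² = (V_DD − V_SG)/R.
Let x = V_SG − 0.55. Then 9.57 x² + x − 4.07 = 0, giving x = 0.602 V (positive root), so V_SG = 1.15 V.
I_D = (V_DD − V_SG)/R = (4.62 − 1.15) / 33.8 = 0.103 mA.

V_SG = 1.15 V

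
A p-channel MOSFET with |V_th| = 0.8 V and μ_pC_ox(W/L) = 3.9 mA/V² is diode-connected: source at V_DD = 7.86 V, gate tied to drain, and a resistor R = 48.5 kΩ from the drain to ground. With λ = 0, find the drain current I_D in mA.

I_D = 0.140 mA

With gate tied to drain, V_SG = V_SD ≥ V_SG − |V_th|, so the device is in saturation.
KCL at the drain: ½ k_p (V_SG − |V_th|)² = (V_DD − V_SG)/R.
Let x = V_SG − 0.8. Then 94.6 x² + x − 7.06 = 0, giving x = 0.268 V (positive root), so V_SG = 1.07 V.
I_D = (V_DD − V_SG)/R = (7.86 − 1.07) / 48.5 = 0.14 mA.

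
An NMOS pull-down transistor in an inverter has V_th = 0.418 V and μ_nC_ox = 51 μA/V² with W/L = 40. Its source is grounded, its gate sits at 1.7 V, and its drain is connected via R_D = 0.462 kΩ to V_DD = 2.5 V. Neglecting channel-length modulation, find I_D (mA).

I_D = 1.68 mA

V_GS = V_G = 1.7 V, so V_ov = 1.7 − 0.418 = 1.28 V.
k_n = μ_nC_ox · (W/L) = 2.04 mA/V².
Assume saturation: I_D = ½ k_n V_ov² = 0.5 × 2.04 × 1.28² = 1.68 mA, giving V_DS = V_DD − I_D R_D = 2.5 − 1.68 × 0.462 = 1.73 V.
V_DS = 1.73 V ≥ V_ov = 1.28 V, confirming saturation.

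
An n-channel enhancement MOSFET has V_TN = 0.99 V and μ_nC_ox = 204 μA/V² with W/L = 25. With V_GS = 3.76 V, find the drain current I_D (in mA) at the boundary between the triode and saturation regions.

I_D = 19.6 mA

At the boundary V_DS = V_ov = V_GS − V_TN = 3.76 − 0.99 = 2.77 V.
k_n = μ_nC_ox · (W/L) = 5.1 mA/V².
I_D = ½ k_n V_ov² = 0.5 × 5.1 × 2.77² = 19.6 mA.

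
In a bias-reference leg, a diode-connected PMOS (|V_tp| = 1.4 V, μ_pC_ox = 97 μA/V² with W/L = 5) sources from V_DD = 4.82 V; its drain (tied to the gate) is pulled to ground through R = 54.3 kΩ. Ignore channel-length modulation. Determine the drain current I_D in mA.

With gate tied to drain, V_SG = V_SD ≥ V_SG − |V_tp|, so the device is in saturation.
k_p = μ_pC_ox · (W/L) = 0.485 mA/V².
KCL at the drain: ½ k_p (V_SG − |V_tp|)² = (V_DD − V_SG)/R.
Let x = V_SG − 1.4. Then 13.2 x² + x − 3.42 = 0, giving x = 0.473 V (positive root), so V_SG = 1.87 V.
I_D = (V_DD − V_SG)/R = (4.82 − 1.87) / 54.3 = 0.0543 mA.

I_D = 0.0543 mA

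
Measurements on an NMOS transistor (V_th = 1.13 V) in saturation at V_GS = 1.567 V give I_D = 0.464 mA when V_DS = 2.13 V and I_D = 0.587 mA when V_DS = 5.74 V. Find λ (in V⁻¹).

λ = 0.0870 V⁻¹

With V_GS fixed, I_D ∝ (1 + λ V_DS) in saturation, so I_D2/I_D1 = (1 + λ V_DS2)/(1 + λ V_DS1).
0.587/0.464 = 1.265 = (1 + 5.74 λ)/(1 + 2.13 λ).
Solving: λ (I_D1 V_DS2 − I_D2 V_DS1) = I_D2 − I_D1, so λ = (0.587 − 0.464) / (0.464 × 5.74 − 0.587 × 2.13) = 0.123 / 1.41 = 0.087 V⁻¹.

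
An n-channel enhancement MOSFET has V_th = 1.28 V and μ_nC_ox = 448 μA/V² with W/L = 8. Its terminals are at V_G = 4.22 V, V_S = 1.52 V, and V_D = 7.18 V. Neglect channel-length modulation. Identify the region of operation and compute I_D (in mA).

V_GS = V_G − V_S = 4.22 − 1.52 = 2.7 V; V_DS = V_D − V_S = 7.18 − 1.52 = 5.66 V.
k_n = μ_nC_ox · (W/L) = 3.584 mA/V².
V_ov = V_GS − V_th = 2.7 − 1.28 = 1.42 V.
Since V_DS = 5.66 V ≥ V_ov = 1.42 V, the device is in saturation.
I_D = ½ k_n V_ov² = 0.5 × 3.584 × 1.42² = 3.61 mA.

Saturation; I_D = 3.61 mA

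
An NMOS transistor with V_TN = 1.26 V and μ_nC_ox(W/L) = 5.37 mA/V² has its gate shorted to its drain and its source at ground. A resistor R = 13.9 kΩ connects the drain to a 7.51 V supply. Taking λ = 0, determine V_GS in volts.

V_GS = 1.66 V

With gate tied to drain, V_GS = V_DS ≥ V_GS − V_TN, so the device is in saturation.
KCL at the drain: ½ k_n (V_GS − V_TN)² = (V_DD − V_GS)/R.
Let x = V_GS − 1.26. Then 37.3 x² + x − 6.25 = 0, giving x = 0.396 V (positive root), so V_GS = 1.66 V.
I_D = (V_DD − V_GS)/R = (7.51 − 1.66) / 13.9 = 0.421 mA.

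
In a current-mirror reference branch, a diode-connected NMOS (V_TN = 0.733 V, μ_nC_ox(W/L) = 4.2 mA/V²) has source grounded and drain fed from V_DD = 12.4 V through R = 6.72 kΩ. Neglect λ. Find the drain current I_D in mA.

I_D = 1.61 mA

With gate tied to drain, V_GS = V_DS ≥ V_GS − V_TN, so the device is in saturation.
KCL at the drain: ½ k_n (V_GS − V_TN)² = (V_DD − V_GS)/R.
Let x = V_GS − 0.733. Then 14.1 x² + x − 11.67 = 0, giving x = 0.875 V (positive root), so V_GS = 1.61 V.
I_D = (V_DD − V_GS)/R = (12.4 − 1.61) / 6.72 = 1.61 mA.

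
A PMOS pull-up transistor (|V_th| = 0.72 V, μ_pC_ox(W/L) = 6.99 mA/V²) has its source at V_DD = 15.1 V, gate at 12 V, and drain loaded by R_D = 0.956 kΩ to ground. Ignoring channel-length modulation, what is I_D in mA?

I_D = 14.6 mA

V_SG = V_DD − V_G = 15.1 − 12 = 3.1 V, so V_ov = 3.1 − 0.72 = 2.38 V.
Assume saturation: I_D = ½ k_p V_ov² = 0.5 × 6.99 × 2.38² = 19.8 mA, giving V_SD = V_DD − I_D R_D = 15.1 − 19.8 × 0.956 = -3.83 V.
But -3.83 V < V_ov = 2.38 V, so the device is actually in triode.
In triode I_D = k_p[V_ov V_SD − ½ V_SD²] and I_D = (V_DD − V_SD)/R_D. Equating: 3.34 V_SD² − 16.9 V_SD + 15.1 = 0, giving V_SD = 1.16 V (the root below V_ov).
I_D = (15.1 − 1.16) / 0.956 = 14.6 mA.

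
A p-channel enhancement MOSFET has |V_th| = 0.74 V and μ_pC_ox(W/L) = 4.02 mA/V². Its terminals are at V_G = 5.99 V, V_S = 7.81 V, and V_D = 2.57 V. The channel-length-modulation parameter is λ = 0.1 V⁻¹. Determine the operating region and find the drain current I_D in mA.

V_SG = V_S − V_G = 7.81 − 5.99 = 1.82 V; V_SD = V_S − V_D = 7.81 − 2.57 = 5.24 V.
V_ov = V_SG − |V_th| = 1.82 − 0.74 = 1.08 V.
Since V_SD = 5.24 V ≥ V_ov = 1.08 V, the device is in saturation.
I_D = ½ k_p V_ov² (1 + λ V_SD) = 0.5 × 4.02 × 1.08² × (1 + 0.1 × 5.24) = 3.57 mA.

Saturation; I_D = 3.57 mA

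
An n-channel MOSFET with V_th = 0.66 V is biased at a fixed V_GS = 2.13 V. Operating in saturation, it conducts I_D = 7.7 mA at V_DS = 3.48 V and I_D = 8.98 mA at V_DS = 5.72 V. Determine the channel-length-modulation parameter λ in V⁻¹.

λ = 0.100 V⁻¹

With V_GS fixed, I_D ∝ (1 + λ V_DS) in saturation, so I_D2/I_D1 = (1 + λ V_DS2)/(1 + λ V_DS1).
8.98/7.7 = 1.166 = (1 + 5.72 λ)/(1 + 3.48 λ).
Solving: λ (I_D1 V_DS2 − I_D2 V_DS1) = I_D2 − I_D1, so λ = (8.98 − 7.7) / (7.7 × 5.72 − 8.98 × 3.48) = 1.28 / 12.8 = 0.1 V⁻¹.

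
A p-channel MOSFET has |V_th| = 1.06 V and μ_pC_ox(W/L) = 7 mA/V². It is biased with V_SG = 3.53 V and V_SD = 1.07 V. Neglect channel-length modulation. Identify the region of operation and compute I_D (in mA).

V_ov = V_SG − |V_th| = 3.53 − 1.06 = 2.47 V.
Since V_SD = 1.07 V < V_ov = 2.47 V, the device is in the triode region.
I_D = k_p [V_ov · V_SD − ½ V_SD²] = 7 × [2.47 × 1.07 − 0.5 × 1.07²] = 14.5 mA.

Triode; I_D = 14.5 mA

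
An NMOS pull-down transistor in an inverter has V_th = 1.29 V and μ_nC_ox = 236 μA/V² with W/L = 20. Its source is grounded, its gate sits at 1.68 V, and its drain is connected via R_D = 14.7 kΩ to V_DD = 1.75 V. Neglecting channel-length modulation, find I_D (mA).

I_D = 0.114 mA

V_GS = V_G = 1.68 V, so V_ov = 1.68 − 1.29 = 0.39 V.
k_n = μ_nC_ox · (W/L) = 4.72 mA/V².
Assume saturation: I_D = ½ k_n V_ov² = 0.5 × 4.72 × 0.39² = 0.359 mA, giving V_DS = V_DD − I_D R_D = 1.75 − 0.359 × 14.7 = -3.53 V.
But -3.53 V < V_ov = 0.39 V, so the device is actually in triode.
In triode I_D = k_n[V_ov V_DS − ½ V_DS²] and I_D = (V_DD − V_DS)/R_D. Equating: 34.7 V_DS² − 28.06 V_DS + 1.75 = 0, giving V_DS = 0.0681 V (the root below V_ov).
I_D = (1.75 − 0.0681) / 14.7 = 0.114 mA.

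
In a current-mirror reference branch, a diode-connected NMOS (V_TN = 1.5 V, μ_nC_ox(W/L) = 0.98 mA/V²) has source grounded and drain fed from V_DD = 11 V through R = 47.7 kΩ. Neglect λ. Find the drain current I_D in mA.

With gate tied to drain, V_GS = V_DS ≥ V_GS − V_TN, so the device is in saturation.
KCL at the drain: ½ k_n (V_GS − V_TN)² = (V_DD − V_GS)/R.
Let x = V_GS − 1.5. Then 23.4 x² + x − 9.5 = 0, giving x = 0.617 V (positive root), so V_GS = 2.12 V.
I_D = (V_DD − V_GS)/R = (11 − 2.12) / 47.7 = 0.186 mA.

I_D = 0.186 mA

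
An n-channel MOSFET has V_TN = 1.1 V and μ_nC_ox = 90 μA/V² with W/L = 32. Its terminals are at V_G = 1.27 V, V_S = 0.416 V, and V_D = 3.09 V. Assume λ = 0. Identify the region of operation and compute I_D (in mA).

Cutoff; I_D = 0 mA

V_GS = V_G − V_S = 1.27 − 0.416 = 0.854 V; V_DS = V_D − V_S = 3.09 − 0.416 = 2.67 V.
V_GS = 0.854 V < V_TN = 1.1 V, so the transistor is in cutoff.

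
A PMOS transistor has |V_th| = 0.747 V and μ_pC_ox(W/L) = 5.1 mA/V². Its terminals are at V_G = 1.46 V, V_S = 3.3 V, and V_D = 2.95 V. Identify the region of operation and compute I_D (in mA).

V_SG = V_S − V_G = 3.3 − 1.46 = 1.84 V; V_SD = V_S − V_D = 3.3 − 2.95 = 0.35 V.
V_ov = V_SG − |V_th| = 1.84 − 0.747 = 1.09 V.
Since V_SD = 0.35 V < V_ov = 1.09 V, the device is in the triode region.
I_D = k_p [V_ov · V_SD − ½ V_SD²] = 5.1 × [1.09 × 0.35 − 0.5 × 0.35²] = 1.64 mA.

Triode; I_D = 1.64 mA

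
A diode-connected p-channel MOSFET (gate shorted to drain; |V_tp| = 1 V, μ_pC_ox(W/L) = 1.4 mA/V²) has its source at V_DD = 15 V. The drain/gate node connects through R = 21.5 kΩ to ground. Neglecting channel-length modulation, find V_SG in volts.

With gate tied to drain, V_SG = V_SD ≥ V_SG − |V_tp|, so the device is in saturation.
KCL at the drain: ½ k_p (V_SG − |V_tp|)² = (V_DD − V_SG)/R.
Let x = V_SG − 1. Then 15 x² + x − 14 = 0, giving x = 0.932 V (positive root), so V_SG = 1.93 V.
I_D = (V_DD − V_SG)/R = (15 − 1.93) / 21.5 = 0.608 mA.

V_SG = 1.93 V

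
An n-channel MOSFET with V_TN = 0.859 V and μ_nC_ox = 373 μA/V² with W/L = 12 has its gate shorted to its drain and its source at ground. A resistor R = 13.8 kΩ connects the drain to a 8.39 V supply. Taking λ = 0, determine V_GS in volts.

V_GS = 1.34 V

With gate tied to drain, V_GS = V_DS ≥ V_GS − V_TN, so the device is in saturation.
k_n = μ_nC_ox · (W/L) = 4.476 mA/V².
KCL at the drain: ½ k_n (V_GS − V_TN)² = (V_DD − V_GS)/R.
Let x = V_GS − 0.859. Then 30.9 x² + x − 7.531 = 0, giving x = 0.478 V (positive root), so V_GS = 1.34 V.
I_D = (V_DD − V_GS)/R = (8.39 − 1.34) / 13.8 = 0.511 mA.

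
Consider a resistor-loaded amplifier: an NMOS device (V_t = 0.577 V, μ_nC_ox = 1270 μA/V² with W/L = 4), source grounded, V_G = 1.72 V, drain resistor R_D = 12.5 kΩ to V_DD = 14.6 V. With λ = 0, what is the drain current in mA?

I_D = 1.15 mA

V_GS = V_G = 1.72 V, so V_ov = 1.72 − 0.577 = 1.14 V.
k_n = μ_nC_ox · (W/L) = 5.08 mA/V².
Assume saturation: I_D = ½ k_n V_ov² = 0.5 × 5.08 × 1.14² = 3.32 mA, giving V_DS = V_DD − I_D R_D = 14.6 − 3.32 × 12.5 = -26.9 V.
But -26.9 V < V_ov = 1.14 V, so the device is actually in triode.
In triode I_D = k_n[V_ov V_DS − ½ V_DS²] and I_D = (V_DD − V_DS)/R_D. Equating: 31.8 V_DS² − 73.58 V_DS + 14.6 = 0, giving V_DS = 0.219 V (the root below V_ov).
I_D = (14.6 − 0.219) / 12.5 = 1.15 mA.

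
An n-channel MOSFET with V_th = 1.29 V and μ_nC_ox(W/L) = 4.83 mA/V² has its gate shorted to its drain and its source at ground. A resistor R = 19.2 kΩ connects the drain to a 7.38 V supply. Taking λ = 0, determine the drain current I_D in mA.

I_D = 0.299 mA

With gate tied to drain, V_GS = V_DS ≥ V_GS − V_th, so the device is in saturation.
KCL at the drain: ½ k_n (V_GS − V_th)² = (V_DD − V_GS)/R.
Let x = V_GS − 1.29. Then 46.4 x² + x − 6.09 = 0, giving x = 0.352 V (positive root), so V_GS = 1.64 V.
I_D = (V_DD − V_GS)/R = (7.38 − 1.64) / 19.2 = 0.299 mA.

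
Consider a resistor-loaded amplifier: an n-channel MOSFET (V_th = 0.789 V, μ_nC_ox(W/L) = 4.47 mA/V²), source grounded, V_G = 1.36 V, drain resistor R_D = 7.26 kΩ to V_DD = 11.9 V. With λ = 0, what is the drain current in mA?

I_D = 0.729 mA

V_GS = V_G = 1.36 V, so V_ov = 1.36 − 0.789 = 0.571 V.
Assume saturation: I_D = ½ k_n V_ov² = 0.5 × 4.47 × 0.571² = 0.729 mA, giving V_DS = V_DD − I_D R_D = 11.9 − 0.729 × 7.26 = 6.61 V.
V_DS = 6.61 V ≥ V_ov = 0.571 V, confirming saturation.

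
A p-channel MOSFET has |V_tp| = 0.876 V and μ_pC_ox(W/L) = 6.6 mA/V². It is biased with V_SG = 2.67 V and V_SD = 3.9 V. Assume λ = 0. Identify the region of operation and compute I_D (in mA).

Saturation; I_D = 10.6 mA

V_ov = V_SG − |V_tp| = 2.67 − 0.876 = 1.79 V.
Since V_SD = 3.9 V ≥ V_ov = 1.79 V, the device is in saturation.
I_D = ½ k_p V_ov² = 0.5 × 6.6 × 1.79² = 10.6 mA.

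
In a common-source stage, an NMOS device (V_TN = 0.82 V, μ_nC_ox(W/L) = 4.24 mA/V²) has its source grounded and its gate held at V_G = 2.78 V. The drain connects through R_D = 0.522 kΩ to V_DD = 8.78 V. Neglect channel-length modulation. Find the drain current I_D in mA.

V_GS = V_G = 2.78 V, so V_ov = 2.78 − 0.82 = 1.96 V.
Assume saturation: I_D = ½ k_n V_ov² = 0.5 × 4.24 × 1.96² = 8.14 mA, giving V_DS = V_DD − I_D R_D = 8.78 − 8.14 × 0.522 = 4.53 V.
V_DS = 4.53 V ≥ V_ov = 1.96 V, confirming saturation.

I_D = 8.14 mA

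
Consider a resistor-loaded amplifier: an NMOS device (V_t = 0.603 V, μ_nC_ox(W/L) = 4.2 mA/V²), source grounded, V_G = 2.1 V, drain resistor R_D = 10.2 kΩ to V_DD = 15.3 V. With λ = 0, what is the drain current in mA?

V_GS = V_G = 2.1 V, so V_ov = 2.1 − 0.603 = 1.5 V.
Assume saturation: I_D = ½ k_n V_ov² = 0.5 × 4.2 × 1.5² = 4.71 mA, giving V_DS = V_DD − I_D R_D = 15.3 − 4.71 × 10.2 = -32.7 V.
But -32.7 V < V_ov = 1.5 V, so the device is actually in triode.
In triode I_D = k_n[V_ov V_DS − ½ V_DS²] and I_D = (V_DD − V_DS)/R_D. Equating: 21.4 V_DS² − 65.13 V_DS + 15.3 = 0, giving V_DS = 0.257 V (the root below V_ov).
I_D = (15.3 − 0.257) / 10.2 = 1.47 mA.

I_D = 1.47 mA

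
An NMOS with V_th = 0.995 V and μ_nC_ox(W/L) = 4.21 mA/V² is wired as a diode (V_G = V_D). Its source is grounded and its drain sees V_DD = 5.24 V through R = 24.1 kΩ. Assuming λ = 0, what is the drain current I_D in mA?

With gate tied to drain, V_GS = V_DS ≥ V_GS − V_th, so the device is in saturation.
KCL at the drain: ½ k_n (V_GS − V_th)² = (V_DD − V_GS)/R.
Let x = V_GS − 0.995. Then 50.7 x² + x − 4.245 = 0, giving x = 0.28 V (positive root), so V_GS = 1.27 V.
I_D = (V_DD − V_GS)/R = (5.24 − 1.27) / 24.1 = 0.165 mA.

I_D = 0.165 mA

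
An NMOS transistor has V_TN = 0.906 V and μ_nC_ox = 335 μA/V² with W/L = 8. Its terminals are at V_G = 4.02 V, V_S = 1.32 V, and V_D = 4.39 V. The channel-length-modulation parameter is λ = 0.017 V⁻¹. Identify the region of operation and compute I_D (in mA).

V_GS = V_G − V_S = 4.02 − 1.32 = 2.7 V; V_DS = V_D − V_S = 4.39 − 1.32 = 3.07 V.
k_n = μ_nC_ox · (W/L) = 2.68 mA/V².
V_ov = V_GS − V_TN = 2.7 − 0.906 = 1.79 V.
Since V_DS = 3.07 V ≥ V_ov = 1.79 V, the device is in saturation.
I_D = ½ k_n V_ov² (1 + λ V_DS) = 0.5 × 2.68 × 1.79² × (1 + 0.017 × 3.07) = 4.54 mA.

Saturation; I_D = 4.54 mA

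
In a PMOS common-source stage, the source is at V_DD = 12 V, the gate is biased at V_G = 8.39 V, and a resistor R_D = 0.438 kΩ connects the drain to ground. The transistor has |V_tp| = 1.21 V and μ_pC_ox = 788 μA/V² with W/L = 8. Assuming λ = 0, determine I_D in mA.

V_SG = V_DD − V_G = 12 − 8.39 = 3.61 V, so V_ov = 3.61 − 1.21 = 2.4 V.
k_p = μ_pC_ox · (W/L) = 6.304 mA/V².
Assume saturation: I_D = ½ k_p V_ov² = 0.5 × 6.304 × 2.4² = 18.2 mA, giving V_SD = V_DD − I_D R_D = 12 − 18.2 × 0.438 = 4.05 V.
V_SD = 4.05 V ≥ V_ov = 2.4 V, confirming saturation.

I_D = 18.2 mA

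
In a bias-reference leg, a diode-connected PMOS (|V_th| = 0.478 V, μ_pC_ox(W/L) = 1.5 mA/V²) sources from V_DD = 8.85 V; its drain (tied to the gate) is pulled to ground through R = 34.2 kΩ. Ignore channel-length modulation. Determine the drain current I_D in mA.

I_D = 0.229 mA

With gate tied to drain, V_SG = V_SD ≥ V_SG − |V_th|, so the device is in saturation.
KCL at the drain: ½ k_p (V_SG − |V_th|)² = (V_DD − V_SG)/R.
Let x = V_SG − 0.478. Then 25.7 x² + x − 8.372 = 0, giving x = 0.552 V (positive root), so V_SG = 1.03 V.
I_D = (V_DD − V_SG)/R = (8.85 − 1.03) / 34.2 = 0.229 mA.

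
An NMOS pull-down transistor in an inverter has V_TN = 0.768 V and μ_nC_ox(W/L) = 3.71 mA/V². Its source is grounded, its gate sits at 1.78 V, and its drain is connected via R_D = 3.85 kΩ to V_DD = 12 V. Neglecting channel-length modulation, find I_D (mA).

I_D = 1.90 mA

V_GS = V_G = 1.78 V, so V_ov = 1.78 − 0.768 = 1.01 V.
Assume saturation: I_D = ½ k_n V_ov² = 0.5 × 3.71 × 1.01² = 1.9 mA, giving V_DS = V_DD − I_D R_D = 12 − 1.9 × 3.85 = 4.69 V.
V_DS = 4.69 V ≥ V_ov = 1.01 V, confirming saturation.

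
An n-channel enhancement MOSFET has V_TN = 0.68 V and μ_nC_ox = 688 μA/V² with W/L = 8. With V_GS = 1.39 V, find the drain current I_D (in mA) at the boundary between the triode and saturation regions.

I_D = 1.39 mA

At the boundary V_DS = V_ov = V_GS − V_TN = 1.39 − 0.68 = 0.71 V.
k_n = μ_nC_ox · (W/L) = 5.504 mA/V².
I_D = ½ k_n V_ov² = 0.5 × 5.504 × 0.71² = 1.39 mA.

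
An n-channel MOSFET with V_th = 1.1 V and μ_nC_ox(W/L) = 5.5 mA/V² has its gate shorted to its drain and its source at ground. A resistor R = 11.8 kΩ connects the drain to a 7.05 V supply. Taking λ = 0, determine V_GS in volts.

With gate tied to drain, V_GS = V_DS ≥ V_GS − V_th, so the device is in saturation.
KCL at the drain: ½ k_n (V_GS − V_th)² = (V_DD − V_GS)/R.
Let x = V_GS − 1.1. Then 32.5 x² + x − 5.95 = 0, giving x = 0.413 V (positive root), so V_GS = 1.51 V.
I_D = (V_DD − V_GS)/R = (7.05 − 1.51) / 11.8 = 0.469 mA.

V_GS = 1.51 V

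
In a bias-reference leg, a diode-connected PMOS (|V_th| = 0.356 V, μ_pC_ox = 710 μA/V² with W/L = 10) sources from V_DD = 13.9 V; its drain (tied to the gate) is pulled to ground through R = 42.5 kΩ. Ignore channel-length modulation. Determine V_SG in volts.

With gate tied to drain, V_SG = V_SD ≥ V_SG − |V_th|, so the device is in saturation.
k_p = μ_pC_ox · (W/L) = 7.1 mA/V².
KCL at the drain: ½ k_p (V_SG − |V_th|)² = (V_DD − V_SG)/R.
Let x = V_SG − 0.356. Then 151 x² + x − 13.54 = 0, giving x = 0.296 V (positive root), so V_SG = 0.652 V.
I_D = (V_DD − V_SG)/R = (13.9 − 0.652) / 42.5 = 0.312 mA.

V_SG = 0.652 V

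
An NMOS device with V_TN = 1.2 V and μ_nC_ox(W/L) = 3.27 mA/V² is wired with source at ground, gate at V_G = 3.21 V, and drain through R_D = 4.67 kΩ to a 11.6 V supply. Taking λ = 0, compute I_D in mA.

I_D = 2.40 mA

V_GS = V_G = 3.21 V, so V_ov = 3.21 − 1.2 = 2.01 V.
Assume saturation: I_D = ½ k_n V_ov² = 0.5 × 3.27 × 2.01² = 6.61 mA, giving V_DS = V_DD − I_D R_D = 11.6 − 6.61 × 4.67 = -19.2 V.
But -19.2 V < V_ov = 2.01 V, so the device is actually in triode.
In triode I_D = k_n[V_ov V_DS − ½ V_DS²] and I_D = (V_DD − V_DS)/R_D. Equating: 7.64 V_DS² − 31.69 V_DS + 11.6 = 0, giving V_DS = 0.406 V (the root below V_ov).
I_D = (11.6 − 0.406) / 4.67 = 2.4 mA.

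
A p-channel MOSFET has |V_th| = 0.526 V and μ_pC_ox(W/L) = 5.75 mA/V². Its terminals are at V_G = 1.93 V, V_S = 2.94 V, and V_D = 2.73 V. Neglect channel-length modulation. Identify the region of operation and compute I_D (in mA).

V_SG = V_S − V_G = 2.94 − 1.93 = 1.01 V; V_SD = V_S − V_D = 2.94 − 2.73 = 0.21 V.
V_ov = V_SG − |V_th| = 1.01 − 0.526 = 0.484 V.
Since V_SD = 0.21 V < V_ov = 0.484 V, the device is in the triode region.
I_D = k_p [V_ov · V_SD − ½ V_SD²] = 5.75 × [0.484 × 0.21 − 0.5 × 0.21²] = 0.458 mA.

Triode; I_D = 0.458 mA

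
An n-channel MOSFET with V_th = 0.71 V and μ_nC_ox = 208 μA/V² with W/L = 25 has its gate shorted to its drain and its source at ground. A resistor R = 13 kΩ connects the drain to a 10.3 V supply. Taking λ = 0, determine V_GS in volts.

With gate tied to drain, V_GS = V_DS ≥ V_GS − V_th, so the device is in saturation.
k_n = μ_nC_ox · (W/L) = 5.2 mA/V².
KCL at the drain: ½ k_n (V_GS − V_th)² = (V_DD − V_GS)/R.
Let x = V_GS − 0.71. Then 33.8 x² + x − 9.59 = 0, giving x = 0.518 V (positive root), so V_GS = 1.23 V.
I_D = (V_DD − V_GS)/R = (10.3 − 1.23) / 13 = 0.698 mA.

V_GS = 1.23 V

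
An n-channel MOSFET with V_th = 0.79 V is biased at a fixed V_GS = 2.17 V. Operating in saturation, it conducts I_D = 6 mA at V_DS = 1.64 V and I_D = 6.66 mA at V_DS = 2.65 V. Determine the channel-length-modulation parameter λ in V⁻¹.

λ = 0.133 V⁻¹

With V_GS fixed, I_D ∝ (1 + λ V_DS) in saturation, so I_D2/I_D1 = (1 + λ V_DS2)/(1 + λ V_DS1).
6.66/6 = 1.11 = (1 + 2.65 λ)/(1 + 1.64 λ).
Solving: λ (I_D1 V_DS2 − I_D2 V_DS1) = I_D2 − I_D1, so λ = (6.66 − 6) / (6 × 2.65 − 6.66 × 1.64) = 0.66 / 4.98 = 0.133 V⁻¹.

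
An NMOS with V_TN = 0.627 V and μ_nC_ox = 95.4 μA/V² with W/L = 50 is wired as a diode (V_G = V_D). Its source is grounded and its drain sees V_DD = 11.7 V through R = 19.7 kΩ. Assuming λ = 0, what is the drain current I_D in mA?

I_D = 0.538 mA

With gate tied to drain, V_GS = V_DS ≥ V_GS − V_TN, so the device is in saturation.
k_n = μ_nC_ox · (W/L) = 4.77 mA/V².
KCL at the drain: ½ k_n (V_GS − V_TN)² = (V_DD − V_GS)/R.
Let x = V_GS − 0.627. Then 47 x² + x − 11.07 = 0, giving x = 0.475 V (positive root), so V_GS = 1.1 V.
I_D = (V_DD − V_GS)/R = (11.7 − 1.1) / 19.7 = 0.538 mA.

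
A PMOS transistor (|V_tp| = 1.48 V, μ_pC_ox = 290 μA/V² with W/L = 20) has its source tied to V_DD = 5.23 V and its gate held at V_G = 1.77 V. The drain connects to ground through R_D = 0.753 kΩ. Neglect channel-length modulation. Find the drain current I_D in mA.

I_D = 6.11 mA

V_SG = V_DD − V_G = 5.23 − 1.77 = 3.46 V, so V_ov = 3.46 − 1.48 = 1.98 V.
k_p = μ_pC_ox · (W/L) = 5.8 mA/V².
Assume saturation: I_D = ½ k_p V_ov² = 0.5 × 5.8 × 1.98² = 11.4 mA, giving V_SD = V_DD − I_D R_D = 5.23 − 11.4 × 0.753 = -3.33 V.
But -3.33 V < V_ov = 1.98 V, so the device is actually in triode.
In triode I_D = k_p[V_ov V_SD − ½ V_SD²] and I_D = (V_DD − V_SD)/R_D. Equating: 2.18 V_SD² − 9.647 V_SD + 5.23 = 0, giving V_SD = 0.633 V (the root below V_ov).
I_D = (5.23 − 0.633) / 0.753 = 6.11 mA.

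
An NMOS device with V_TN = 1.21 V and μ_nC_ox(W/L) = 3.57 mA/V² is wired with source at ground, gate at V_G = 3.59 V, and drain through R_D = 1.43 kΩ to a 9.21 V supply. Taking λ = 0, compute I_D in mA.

I_D = 5.86 mA

V_GS = V_G = 3.59 V, so V_ov = 3.59 − 1.21 = 2.38 V.
Assume saturation: I_D = ½ k_n V_ov² = 0.5 × 3.57 × 2.38² = 10.1 mA, giving V_DS = V_DD − I_D R_D = 9.21 − 10.1 × 1.43 = -5.25 V.
But -5.25 V < V_ov = 2.38 V, so the device is actually in triode.
In triode I_D = k_n[V_ov V_DS − ½ V_DS²] and I_D = (V_DD − V_DS)/R_D. Equating: 2.55 V_DS² − 13.15 V_DS + 9.21 = 0, giving V_DS = 0.836 V (the root below V_ov).
I_D = (9.21 − 0.836) / 1.43 = 5.86 mA.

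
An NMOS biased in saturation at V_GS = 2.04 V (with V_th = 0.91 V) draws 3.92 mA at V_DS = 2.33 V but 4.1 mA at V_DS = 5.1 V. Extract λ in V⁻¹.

λ = 0.0172 V⁻¹

With V_GS fixed, I_D ∝ (1 + λ V_DS) in saturation, so I_D2/I_D1 = (1 + λ V_DS2)/(1 + λ V_DS1).
4.1/3.92 = 1.046 = (1 + 5.1 λ)/(1 + 2.33 λ).
Solving: λ (I_D1 V_DS2 − I_D2 V_DS1) = I_D2 − I_D1, so λ = (4.1 − 3.92) / (3.92 × 5.1 − 4.1 × 2.33) = 0.18 / 10.4 = 0.0172 V⁻¹.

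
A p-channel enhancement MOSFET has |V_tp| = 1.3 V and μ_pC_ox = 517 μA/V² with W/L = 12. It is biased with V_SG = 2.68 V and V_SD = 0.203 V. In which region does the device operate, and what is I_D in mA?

Triode; I_D = 1.61 mA

k_p = μ_pC_ox · (W/L) = 6.204 mA/V².
V_ov = V_SG − |V_tp| = 2.68 − 1.3 = 1.38 V.
Since V_SD = 0.203 V < V_ov = 1.38 V, the device is in the triode region.
I_D = k_p [V_ov · V_SD − ½ V_SD²] = 6.204 × [1.38 × 0.203 − 0.5 × 0.203²] = 1.61 mA.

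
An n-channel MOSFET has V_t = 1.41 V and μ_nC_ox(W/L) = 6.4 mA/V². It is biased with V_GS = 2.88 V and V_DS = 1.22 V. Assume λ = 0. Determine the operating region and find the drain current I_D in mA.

Triode; I_D = 6.71 mA

V_ov = V_GS − V_t = 2.88 − 1.41 = 1.47 V.
Since V_DS = 1.22 V < V_ov = 1.47 V, the device is in the triode region.
I_D = k_n [V_ov · V_DS − ½ V_DS²] = 6.4 × [1.47 × 1.22 − 0.5 × 1.22²] = 6.71 mA.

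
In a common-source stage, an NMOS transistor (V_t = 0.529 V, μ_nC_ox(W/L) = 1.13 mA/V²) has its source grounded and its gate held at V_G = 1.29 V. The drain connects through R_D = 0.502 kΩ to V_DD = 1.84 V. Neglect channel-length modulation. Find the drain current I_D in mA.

V_GS = V_G = 1.29 V, so V_ov = 1.29 − 0.529 = 0.761 V.
Assume saturation: I_D = ½ k_n V_ov² = 0.5 × 1.13 × 0.761² = 0.327 mA, giving V_DS = V_DD − I_D R_D = 1.84 − 0.327 × 0.502 = 1.68 V.
V_DS = 1.68 V ≥ V_ov = 0.761 V, confirming saturation.

I_D = 0.327 mA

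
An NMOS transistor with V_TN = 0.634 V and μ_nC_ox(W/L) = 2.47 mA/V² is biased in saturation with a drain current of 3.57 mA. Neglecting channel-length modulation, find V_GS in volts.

V_GS = 2.33 V

In saturation I_D = ½ k_n (V_GS − V_TN)², so V_GS − V_TN = √(2 I_D / k_n) = √(2 × 3.57 / 2.47) = 1.7 V.
V_GS = 0.634 + 1.7 = 2.33 V.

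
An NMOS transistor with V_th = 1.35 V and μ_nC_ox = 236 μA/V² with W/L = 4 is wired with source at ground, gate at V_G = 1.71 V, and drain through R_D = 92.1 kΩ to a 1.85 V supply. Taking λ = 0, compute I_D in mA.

I_D = 0.0194 mA

V_GS = V_G = 1.71 V, so V_ov = 1.71 − 1.35 = 0.36 V.
k_n = μ_nC_ox · (W/L) = 0.944 mA/V².
Assume saturation: I_D = ½ k_n V_ov² = 0.5 × 0.944 × 0.36² = 0.0612 mA, giving V_DS = V_DD − I_D R_D = 1.85 − 0.0612 × 92.1 = -3.78 V.
But -3.78 V < V_ov = 0.36 V, so the device is actually in triode.
In triode I_D = k_n[V_ov V_DS − ½ V_DS²] and I_D = (V_DD − V_DS)/R_D. Equating: 43.5 V_DS² − 32.3 V_DS + 1.85 = 0, giving V_DS = 0.0625 V (the root below V_ov).
I_D = (1.85 − 0.0625) / 92.1 = 0.0194 mA.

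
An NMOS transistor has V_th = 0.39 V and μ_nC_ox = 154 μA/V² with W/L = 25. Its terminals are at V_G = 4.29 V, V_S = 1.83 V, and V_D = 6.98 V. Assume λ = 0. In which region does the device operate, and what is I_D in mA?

V_GS = V_G − V_S = 4.29 − 1.83 = 2.46 V; V_DS = V_D − V_S = 6.98 − 1.83 = 5.15 V.
k_n = μ_nC_ox · (W/L) = 3.85 mA/V².
V_ov = V_GS − V_th = 2.46 − 0.39 = 2.07 V.
Since V_DS = 5.15 V ≥ V_ov = 2.07 V, the device is in saturation.
I_D = ½ k_n V_ov² = 0.5 × 3.85 × 2.07² = 8.25 mA.

Saturation; I_D = 8.25 mA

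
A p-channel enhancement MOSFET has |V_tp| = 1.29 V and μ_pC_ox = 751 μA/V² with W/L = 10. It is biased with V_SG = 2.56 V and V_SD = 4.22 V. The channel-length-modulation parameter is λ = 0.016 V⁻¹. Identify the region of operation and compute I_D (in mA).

k_p = μ_pC_ox · (W/L) = 7.51 mA/V².
V_ov = V_SG − |V_tp| = 2.56 − 1.29 = 1.27 V.
Since V_SD = 4.22 V ≥ V_ov = 1.27 V, the device is in saturation.
I_D = ½ k_p V_ov² (1 + λ V_SD) = 0.5 × 7.51 × 1.27² × (1 + 0.016 × 4.22) = 6.47 mA.

Saturation; I_D = 6.47 mA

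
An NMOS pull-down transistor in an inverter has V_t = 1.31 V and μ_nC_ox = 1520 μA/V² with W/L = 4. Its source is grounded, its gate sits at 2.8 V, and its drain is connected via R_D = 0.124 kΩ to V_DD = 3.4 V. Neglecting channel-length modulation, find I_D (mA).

V_GS = V_G = 2.8 V, so V_ov = 2.8 − 1.31 = 1.49 V.
k_n = μ_nC_ox · (W/L) = 6.08 mA/V².
Assume saturation: I_D = ½ k_n V_ov² = 0.5 × 6.08 × 1.49² = 6.75 mA, giving V_DS = V_DD − I_D R_D = 3.4 − 6.75 × 0.124 = 2.56 V.
V_DS = 2.56 V ≥ V_ov = 1.49 V, confirming saturation.

I_D = 6.75 mA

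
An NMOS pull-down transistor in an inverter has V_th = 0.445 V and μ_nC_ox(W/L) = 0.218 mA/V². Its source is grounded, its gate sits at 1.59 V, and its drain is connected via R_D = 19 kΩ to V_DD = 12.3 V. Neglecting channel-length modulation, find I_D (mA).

V_GS = V_G = 1.59 V, so V_ov = 1.59 − 0.445 = 1.15 V.
Assume saturation: I_D = ½ k_n V_ov² = 0.5 × 0.218 × 1.15² = 0.143 mA, giving V_DS = V_DD − I_D R_D = 12.3 − 0.143 × 19 = 9.58 V.
V_DS = 9.58 V ≥ V_ov = 1.15 V, confirming saturation.

I_D = 0.143 mA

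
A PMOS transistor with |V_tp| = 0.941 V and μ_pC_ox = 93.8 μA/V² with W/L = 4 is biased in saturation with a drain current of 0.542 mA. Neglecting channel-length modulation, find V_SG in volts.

V_SG = 2.64 V

k_p = μ_pC_ox · (W/L) = 0.3752 mA/V².
In saturation I_D = ½ k_p (V_SG − |V_tp|)², so V_SG − |V_tp| = √(2 I_D / k_p) = √(2 × 0.542 / 0.3752) = 1.7 V.
V_SG = 0.941 + 1.7 = 2.64 V.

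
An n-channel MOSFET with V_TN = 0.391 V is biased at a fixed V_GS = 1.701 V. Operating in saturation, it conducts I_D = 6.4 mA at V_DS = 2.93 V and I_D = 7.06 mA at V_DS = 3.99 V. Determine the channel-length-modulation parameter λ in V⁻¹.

λ = 0.136 V⁻¹

With V_GS fixed, I_D ∝ (1 + λ V_DS) in saturation, so I_D2/I_D1 = (1 + λ V_DS2)/(1 + λ V_DS1).
7.06/6.4 = 1.103 = (1 + 3.99 λ)/(1 + 2.93 λ).
Solving: λ (I_D1 V_DS2 − I_D2 V_DS1) = I_D2 − I_D1, so λ = (7.06 − 6.4) / (6.4 × 3.99 − 7.06 × 2.93) = 0.66 / 4.85 = 0.136 V⁻¹.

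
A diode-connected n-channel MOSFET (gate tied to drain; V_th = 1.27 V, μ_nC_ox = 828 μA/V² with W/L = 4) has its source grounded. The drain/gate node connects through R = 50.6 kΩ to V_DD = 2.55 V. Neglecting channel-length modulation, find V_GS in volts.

V_GS = 1.39 V

With gate tied to drain, V_GS = V_DS ≥ V_GS − V_th, so the device is in saturation.
k_n = μ_nC_ox · (W/L) = 3.312 mA/V².
KCL at the drain: ½ k_n (V_GS − V_th)² = (V_DD − V_GS)/R.
Let x = V_GS − 1.27. Then 83.8 x² + x − 1.28 = 0, giving x = 0.118 V (positive root), so V_GS = 1.39 V.
I_D = (V_DD − V_GS)/R = (2.55 − 1.39) / 50.6 = 0.023 mA.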